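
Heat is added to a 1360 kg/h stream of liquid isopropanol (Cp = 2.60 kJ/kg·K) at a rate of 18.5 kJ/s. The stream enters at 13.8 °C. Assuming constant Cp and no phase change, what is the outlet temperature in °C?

Q = 18.5 kJ/s = 66600 kJ/h
ΔT = Q/(ṁ·Cp) = 66600/(1360×2.60) = 18.835 K
T_out = 13.8 + 18.835 = 32.635 °C

T_out = 32.6 °C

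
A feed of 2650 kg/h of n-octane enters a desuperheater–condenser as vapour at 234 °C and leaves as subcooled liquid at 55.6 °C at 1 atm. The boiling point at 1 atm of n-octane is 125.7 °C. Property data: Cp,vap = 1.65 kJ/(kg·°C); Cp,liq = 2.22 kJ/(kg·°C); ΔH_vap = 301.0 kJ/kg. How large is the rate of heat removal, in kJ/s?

Q_c = 468 kJ/s

vapour 234→125.7 °C: -178.69 kJ/kg
condensation at 125.7 °C: -301 kJ/kg
liquid 125.7→55.6 °C: -155.62 kJ/kg
Δh = -178.69 + -301 + -155.62 = -635.32 kJ/kg
Q = ṁ·Δh = 2650 kg/h × -635.32 kJ/kg = -1.6836e+06 kJ/h
|Q| = 467.66 kW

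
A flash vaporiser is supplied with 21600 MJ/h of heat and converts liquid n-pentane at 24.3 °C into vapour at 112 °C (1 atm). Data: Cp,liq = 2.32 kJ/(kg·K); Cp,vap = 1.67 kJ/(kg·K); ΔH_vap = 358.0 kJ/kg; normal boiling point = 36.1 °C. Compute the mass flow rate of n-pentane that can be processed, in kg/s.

ṁ = 11.7 kg/s

Δh = 2.32×(36.1−24.3) + 358.0 + 1.67×(112−36.1) = 512.13 kJ/kg
Q = 21600 MJ/h = 6000 kJ/s = 6000 kJ/s
ṁ = Q/Δh = 6000 / 512.13 = 11.716 kg/s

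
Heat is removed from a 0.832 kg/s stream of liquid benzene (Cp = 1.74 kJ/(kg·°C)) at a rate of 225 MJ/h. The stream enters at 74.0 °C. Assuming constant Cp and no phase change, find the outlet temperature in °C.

Q = 225 MJ/h = 62.5 kJ/s
ΔT = Q/(ṁ·Cp) = 62.5/(0.832×1.74) = 43.173 K
T_out = 74.0 − 43.173 = 30.827 °C

T_out = 30.8 °C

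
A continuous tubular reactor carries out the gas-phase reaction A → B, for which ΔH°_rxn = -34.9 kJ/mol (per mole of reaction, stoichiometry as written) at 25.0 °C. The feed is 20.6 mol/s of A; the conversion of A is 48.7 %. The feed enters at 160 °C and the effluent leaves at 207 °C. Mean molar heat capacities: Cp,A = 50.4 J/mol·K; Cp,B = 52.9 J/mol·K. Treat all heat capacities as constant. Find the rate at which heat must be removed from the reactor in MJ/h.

Q_out = 1070 MJ/h

Extent of reaction ξ = 0.487 × 20.6 = 10.032 mol/s
Reaction term: ξ·ΔH°_rxn = 10.032 × -34.9 = -350.12 kJ/s
Sensible, feed 160→25 °C: -140.16 kJ/s
Outlet flows (mol/s): A 10.568, B 10.032
Sensible, products 25→207 °C: 193.52 kJ/s
Q = ΔH = -296.76 kJ/s = -296.76 kW
Heat removed = 1068.3 MJ/h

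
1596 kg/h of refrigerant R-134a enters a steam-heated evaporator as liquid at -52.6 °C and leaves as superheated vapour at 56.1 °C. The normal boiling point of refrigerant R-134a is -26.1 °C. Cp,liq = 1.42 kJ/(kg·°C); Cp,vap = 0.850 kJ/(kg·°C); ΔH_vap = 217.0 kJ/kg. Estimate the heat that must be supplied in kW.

liquid -52.6→-26.1 °C: 37.63 kJ/kg
vaporisation at -26.1 °C: 217 kJ/kg
vapour -26.1→56.1 °C: 69.87 kJ/kg
Δh = 37.63 + 217 + 69.87 = 324.5 kJ/kg
Q = ṁ·Δh = 1596 kg/h × 324.5 kJ/kg = 517900 kJ/h
|Q| = 143.86 kW

Q = 144 kW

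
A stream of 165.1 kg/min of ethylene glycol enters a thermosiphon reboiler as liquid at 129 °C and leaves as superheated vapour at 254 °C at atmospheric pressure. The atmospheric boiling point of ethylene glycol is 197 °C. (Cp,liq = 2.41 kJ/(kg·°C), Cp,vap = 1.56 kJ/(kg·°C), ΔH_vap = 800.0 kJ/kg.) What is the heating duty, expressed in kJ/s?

Q = 2900 kJ/s

liquid 129→197 °C: 163.88 kJ/kg
vaporisation at 197 °C: 800 kJ/kg
vapour 197→254 °C: 88.92 kJ/kg
Δh = 163.88 + 800 + 88.92 = 1052.8 kJ/kg
Q = ṁ·Δh = 165.1 kg/min × 1052.8 kJ/kg = 173820 kJ/min
|Q| = 2897 kW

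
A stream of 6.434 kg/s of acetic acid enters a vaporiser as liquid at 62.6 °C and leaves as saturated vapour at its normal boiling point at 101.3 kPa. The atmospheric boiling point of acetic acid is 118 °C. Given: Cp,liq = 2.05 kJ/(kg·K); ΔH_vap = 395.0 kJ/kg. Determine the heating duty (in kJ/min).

Q = 196000 kJ/min

liquid 62.6→118 °C: 113.57 kJ/kg
vaporisation at 118 °C: 395 kJ/kg
Δh = 113.57 + 395 = 508.57 kJ/kg
Q = ṁ·Δh = 6.434 kg/s × 508.57 kJ/kg = 3272.1 kJ/s
|Q| = 3272.1 kW = 196330 kJ/min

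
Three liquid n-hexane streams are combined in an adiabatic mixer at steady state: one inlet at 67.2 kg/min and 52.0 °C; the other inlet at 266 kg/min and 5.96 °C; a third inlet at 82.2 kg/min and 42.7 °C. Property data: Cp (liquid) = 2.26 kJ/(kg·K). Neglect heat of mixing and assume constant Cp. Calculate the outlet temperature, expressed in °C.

No heat crosses the boundary, so H_out = H_in.
Σ ṁᵢCp,ᵢTᵢ = 67.2×2.26×52.0 + 266×2.26×5.96 + 82.2×2.26×42.7 = 19413
Σ ṁᵢCp,ᵢ = 67.2×2.26 + 266×2.26 + 82.2×2.26 = 938.8
T_out = 19413 / 938.8 = 20.678 °C

T_out = 20.7 °C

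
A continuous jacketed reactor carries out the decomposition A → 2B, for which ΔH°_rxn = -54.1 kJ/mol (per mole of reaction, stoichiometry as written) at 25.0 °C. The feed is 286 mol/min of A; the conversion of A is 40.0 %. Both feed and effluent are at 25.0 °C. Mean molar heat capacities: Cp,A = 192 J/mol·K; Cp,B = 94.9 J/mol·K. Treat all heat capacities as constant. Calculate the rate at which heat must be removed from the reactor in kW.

Q_out = 103 kW

Extent of reaction ξ = 0.400 × 286 = 114.4 mol/min
Reaction term: ξ·ΔH°_rxn = 114.4 × -54.1 = -6189 kJ/min
Q = ΔH = -6189 kJ/min = -103.15 kW
Heat removed = 103.15 kW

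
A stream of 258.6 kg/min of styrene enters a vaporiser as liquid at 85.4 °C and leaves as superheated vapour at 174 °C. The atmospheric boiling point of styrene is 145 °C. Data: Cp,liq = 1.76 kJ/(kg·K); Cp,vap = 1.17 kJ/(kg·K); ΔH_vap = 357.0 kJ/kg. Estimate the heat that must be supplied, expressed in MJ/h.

Q = 7690 MJ/h

liquid 85.4→145 °C: 104.9 kJ/kg
vaporisation at 145 °C: 357 kJ/kg
vapour 145→174 °C: 33.93 kJ/kg
Δh = 104.9 + 357 + 33.93 = 495.83 kJ/kg
Q = ṁ·Δh = 258.6 kg/min × 495.83 kJ/kg = 128220 kJ/min
|Q| = 2137 kW = 7693.2 MJ/h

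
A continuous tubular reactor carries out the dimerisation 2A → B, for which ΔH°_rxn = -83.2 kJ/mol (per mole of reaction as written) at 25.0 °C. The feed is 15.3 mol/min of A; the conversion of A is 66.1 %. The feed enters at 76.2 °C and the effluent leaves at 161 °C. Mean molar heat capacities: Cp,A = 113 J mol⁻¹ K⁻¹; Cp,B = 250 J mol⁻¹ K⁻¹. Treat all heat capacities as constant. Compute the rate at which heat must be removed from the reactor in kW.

Extent of reaction ξ = 0.661 × 15.3 / 2 = 5.0567 mol/min
Reaction term: ξ·ΔH°_rxn = 5.0567 × -83.2 = -420.71 kJ/min
Sensible, feed 76.2→25 °C: -88.52 kJ/min
Outlet flows (mol/min): A 5.1867, B 5.0567
Sensible, products 25→161 °C: 251.64 kJ/min
Q = ΔH = -257.6 kJ/min = -4.2933 kW
Heat removed = 4.2933 kW

Q_out = 4.29 kW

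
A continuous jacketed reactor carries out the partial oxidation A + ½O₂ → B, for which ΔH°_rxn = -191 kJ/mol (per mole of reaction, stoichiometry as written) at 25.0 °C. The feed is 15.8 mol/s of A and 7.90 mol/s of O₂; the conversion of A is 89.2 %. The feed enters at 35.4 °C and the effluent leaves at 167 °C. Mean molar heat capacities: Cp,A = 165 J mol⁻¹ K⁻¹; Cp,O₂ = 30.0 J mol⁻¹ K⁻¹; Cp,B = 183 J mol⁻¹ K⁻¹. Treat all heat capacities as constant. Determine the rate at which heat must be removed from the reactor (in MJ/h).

Extent of reaction ξ = 0.892 × 15.8 = 14.094 mol/s
Reaction term: ξ·ΔH°_rxn = 14.094 × -191 = -2691.9 kJ/s
Sensible, feed 35.4→25 °C: -29.578 kJ/s
Outlet flows (mol/s): A 1.7064, O₂ 0.8532, B 14.094
Sensible, products 25→167 °C: 409.85 kJ/s
Q = ΔH = -2311.6 kJ/s = -2311.6 kW
Heat removed = 8321.8 MJ/h

Q_out = 8320 MJ/h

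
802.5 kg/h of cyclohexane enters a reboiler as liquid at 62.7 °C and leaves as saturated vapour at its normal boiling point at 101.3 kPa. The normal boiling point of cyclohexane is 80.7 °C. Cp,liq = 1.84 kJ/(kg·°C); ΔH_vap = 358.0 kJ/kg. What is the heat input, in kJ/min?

liquid 62.7→80.7 °C: 33.12 kJ/kg
vaporisation at 80.7 °C: 358 kJ/kg
Δh = 33.12 + 358 = 391.12 kJ/kg
Q = ṁ·Δh = 802.5 kg/h × 391.12 kJ/kg = 313870 kJ/h
|Q| = 87.187 kW = 5231.2 kJ/min

Q = 5230 kJ/min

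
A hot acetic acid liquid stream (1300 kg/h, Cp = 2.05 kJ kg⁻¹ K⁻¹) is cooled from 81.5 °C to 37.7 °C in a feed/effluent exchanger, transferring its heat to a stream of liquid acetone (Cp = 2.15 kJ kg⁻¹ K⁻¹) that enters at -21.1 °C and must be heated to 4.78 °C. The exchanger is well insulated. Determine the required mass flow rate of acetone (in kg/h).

ṁ_c = 2100 kg/h

Heat released by hot stream: Q = 1300 × 2.05 × (81.5 − 37.7) = 116730 kJ/h
Energy balance on cold side (adiabatic exchanger): Q = ṁ_c·Cp_c·(T_c,out − T_c,in)
ṁ_c = 116730 / [2.15 × (4.78 − -21.1)] = 2097.8 kg/h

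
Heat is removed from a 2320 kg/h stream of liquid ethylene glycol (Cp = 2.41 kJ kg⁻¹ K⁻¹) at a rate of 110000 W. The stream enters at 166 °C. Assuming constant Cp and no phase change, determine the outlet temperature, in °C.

Q = 110000 W = 396000 kJ/h
ΔT = Q/(ṁ·Cp) = 396000/(2320×2.41) = 70.826 K
T_out = 166 − 70.826 = 95.174 °C

T_out = 95.2 °C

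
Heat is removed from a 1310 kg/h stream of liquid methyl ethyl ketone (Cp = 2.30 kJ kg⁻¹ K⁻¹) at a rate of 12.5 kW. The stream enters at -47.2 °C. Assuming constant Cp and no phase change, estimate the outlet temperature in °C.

T_out = -62.1 °C

Q = 12.5 kW = 45000 kJ/h
ΔT = Q/(ṁ·Cp) = 45000/(1310×2.30) = 14.935 K
T_out = -47.2 − 14.935 = -62.135 °C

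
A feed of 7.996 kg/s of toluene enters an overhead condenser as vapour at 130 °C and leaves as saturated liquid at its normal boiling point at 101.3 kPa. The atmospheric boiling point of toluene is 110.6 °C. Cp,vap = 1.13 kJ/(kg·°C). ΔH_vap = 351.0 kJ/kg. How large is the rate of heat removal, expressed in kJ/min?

vapour 130→110.6 °C: -21.922 kJ/kg
condensation at 110.6 °C: -351 kJ/kg
Δh = -21.922 + -351 = -372.92 kJ/kg
Q = ṁ·Δh = 7.996 kg/s × -372.92 kJ/kg = -2981.9 kJ/s
|Q| = 2981.9 kW = 178910 kJ/min

Q_c = 179000 kJ/min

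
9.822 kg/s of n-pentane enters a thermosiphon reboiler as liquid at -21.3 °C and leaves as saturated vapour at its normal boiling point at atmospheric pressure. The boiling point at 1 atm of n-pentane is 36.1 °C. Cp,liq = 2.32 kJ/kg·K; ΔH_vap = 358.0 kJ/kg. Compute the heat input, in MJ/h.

liquid -21.3→36.1 °C: 133.17 kJ/kg
vaporisation at 36.1 °C: 358 kJ/kg
Δh = 133.17 + 358 = 491.17 kJ/kg
Q = ṁ·Δh = 9.822 kg/s × 491.17 kJ/kg = 4824.3 kJ/s
|Q| = 4824.3 kW = 17367 MJ/h

Q = 17400 MJ/h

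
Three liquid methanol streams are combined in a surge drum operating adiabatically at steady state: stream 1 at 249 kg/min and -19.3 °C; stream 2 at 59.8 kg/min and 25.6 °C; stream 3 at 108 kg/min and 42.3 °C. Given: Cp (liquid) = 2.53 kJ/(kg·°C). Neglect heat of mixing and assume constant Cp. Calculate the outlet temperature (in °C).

Energy balance with Q = 0: Σ ṁᵢCp,ᵢ(T_out − Tᵢ) = 0
Σ ṁᵢCp,ᵢTᵢ = 249×2.53×-19.3 + 59.8×2.53×25.6 + 108×2.53×42.3 = 3272.8
Σ ṁᵢCp,ᵢ = 249×2.53 + 59.8×2.53 + 108×2.53 = 1054.5
T_out = 3272.8 / 1054.5 = 3.1036 °C

T_out = 3.10 °C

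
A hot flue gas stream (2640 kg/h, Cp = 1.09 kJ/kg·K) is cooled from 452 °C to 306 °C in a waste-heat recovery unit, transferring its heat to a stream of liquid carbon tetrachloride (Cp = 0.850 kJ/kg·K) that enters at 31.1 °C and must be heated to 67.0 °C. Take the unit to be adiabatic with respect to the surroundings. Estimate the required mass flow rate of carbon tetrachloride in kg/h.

ṁ_c = 13800 kg/h

Heat released by hot stream: Q = 2640 × 1.09 × (452 − 306) = 420130 kJ/h
Energy balance on cold side (adiabatic exchanger): Q = ṁ_c·Cp_c·(T_c,out − T_c,in)
ṁ_c = 420130 / [0.850 × (67.0 − 31.1)] = 13768 kg/h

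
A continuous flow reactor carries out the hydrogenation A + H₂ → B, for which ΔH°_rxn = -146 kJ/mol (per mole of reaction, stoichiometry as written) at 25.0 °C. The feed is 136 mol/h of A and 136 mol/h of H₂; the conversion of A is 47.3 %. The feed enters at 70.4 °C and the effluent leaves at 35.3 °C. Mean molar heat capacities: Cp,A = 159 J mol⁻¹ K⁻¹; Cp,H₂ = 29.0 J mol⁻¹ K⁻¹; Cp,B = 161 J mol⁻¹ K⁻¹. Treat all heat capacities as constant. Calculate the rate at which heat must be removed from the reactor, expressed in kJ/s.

Extent of reaction ξ = 0.473 × 136 = 64.328 mol/h
Reaction term: ξ·ΔH°_rxn = 64.328 × -146 = -9391.9 kJ/h
Sensible, feed 70.4→25 °C: -1160.8 kJ/h
Outlet flows (mol/h): A 71.672, H₂ 71.672, B 64.328
Sensible, products 25→35.3 °C: 245.46 kJ/h
Q = ΔH = -10307 kJ/h = -2.8631 kW
Heat removed = 2.8631 kJ/s

Q_out = 2.86 kJ/s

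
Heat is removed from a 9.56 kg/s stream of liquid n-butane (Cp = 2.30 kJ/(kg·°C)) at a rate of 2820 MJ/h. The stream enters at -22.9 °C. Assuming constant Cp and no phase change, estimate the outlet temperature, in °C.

Q = 2820 MJ/h = 783.33 kJ/s
ΔT = Q/(ṁ·Cp) = 783.33/(9.56×2.30) = 35.625 K
T_out = -22.9 − 35.625 = -58.525 °C

T_out = -58.5 °C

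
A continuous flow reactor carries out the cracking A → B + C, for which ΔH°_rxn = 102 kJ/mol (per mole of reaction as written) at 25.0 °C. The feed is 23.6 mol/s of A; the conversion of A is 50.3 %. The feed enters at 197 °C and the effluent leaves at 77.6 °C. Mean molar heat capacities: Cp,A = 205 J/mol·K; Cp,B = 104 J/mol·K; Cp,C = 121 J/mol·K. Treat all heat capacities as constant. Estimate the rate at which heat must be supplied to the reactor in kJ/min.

Q_in = 38700 kJ/min

Extent of reaction ξ = 0.503 × 23.6 = 11.871 mol/s
Reaction term: ξ·ΔH°_rxn = 11.871 × 102 = 1210.8 kJ/s
Sensible, feed 197→25 °C: -832.14 kJ/s
Outlet flows (mol/s): A 11.729, B 11.871, C 11.871
Sensible, products 25→77.6 °C: 266.97 kJ/s
Q = ΔH = 645.65 kJ/s = 645.65 kW
Heat supplied = 38739 kJ/min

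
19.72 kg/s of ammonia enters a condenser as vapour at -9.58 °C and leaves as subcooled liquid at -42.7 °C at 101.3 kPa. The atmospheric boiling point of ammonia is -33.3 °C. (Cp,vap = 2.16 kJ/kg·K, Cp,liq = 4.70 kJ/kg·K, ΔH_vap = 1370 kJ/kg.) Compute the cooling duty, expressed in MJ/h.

vapour -9.58→-33.3 °C: -51.235 kJ/kg
condensation at -33.3 °C: -1370 kJ/kg
liquid -33.3→-42.7 °C: -44.18 kJ/kg
Δh = -51.235 + -1370 + -44.18 = -1465.4 kJ/kg
Q = ṁ·Δh = 19.72 kg/s × -1465.4 kJ/kg = -28898 kJ/s
|Q| = 28898 kW = 104030 MJ/h

Q_c = 104000 MJ/h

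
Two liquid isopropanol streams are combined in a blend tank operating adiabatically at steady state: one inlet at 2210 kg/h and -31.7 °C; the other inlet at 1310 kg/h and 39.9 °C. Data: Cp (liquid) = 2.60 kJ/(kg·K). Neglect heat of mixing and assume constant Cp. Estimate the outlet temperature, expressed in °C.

T_out = -5.05 °C

Energy balance with Q = 0: Σ ṁᵢCp,ᵢ(T_out − Tᵢ) = 0
Σ ṁᵢCp,ᵢTᵢ = 2210×2.60×-31.7 + 1310×2.60×39.9 = -46249
Σ ṁᵢCp,ᵢ = 2210×2.60 + 1310×2.60 = 9152
T_out = -46249 / 9152 = -5.0534 °C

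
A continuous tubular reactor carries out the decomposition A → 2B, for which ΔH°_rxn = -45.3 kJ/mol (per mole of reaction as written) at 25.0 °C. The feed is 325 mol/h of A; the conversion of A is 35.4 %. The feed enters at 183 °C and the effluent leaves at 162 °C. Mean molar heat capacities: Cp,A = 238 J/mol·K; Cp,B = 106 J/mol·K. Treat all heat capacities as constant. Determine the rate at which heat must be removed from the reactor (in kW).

Q_out = 2.01 kW

Extent of reaction ξ = 0.354 × 325 = 115.05 mol/h
Reaction term: ξ·ΔH°_rxn = 115.05 × -45.3 = -5211.8 kJ/h
Sensible, feed 183→25 °C: -12221 kJ/h
Outlet flows (mol/h): A 209.95, B 230.1
Sensible, products 25→162 °C: 10187 kJ/h
Q = ΔH = -7245.9 kJ/h = -2.0128 kW
Heat removed = 2.0128 kW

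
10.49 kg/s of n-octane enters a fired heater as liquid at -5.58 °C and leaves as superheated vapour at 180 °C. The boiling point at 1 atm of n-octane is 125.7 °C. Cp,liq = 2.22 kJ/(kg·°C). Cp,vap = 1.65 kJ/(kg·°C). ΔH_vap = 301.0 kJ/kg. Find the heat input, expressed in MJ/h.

Q = 25800 MJ/h

liquid -5.58→125.7 °C: 291.44 kJ/kg
vaporisation at 125.7 °C: 301 kJ/kg
vapour 125.7→180 °C: 89.595 kJ/kg
Δh = 291.44 + 301 + 89.595 = 682.04 kJ/kg
Q = ṁ·Δh = 10.49 kg/s × 682.04 kJ/kg = 7154.6 kJ/s
|Q| = 7154.6 kW = 25756 MJ/h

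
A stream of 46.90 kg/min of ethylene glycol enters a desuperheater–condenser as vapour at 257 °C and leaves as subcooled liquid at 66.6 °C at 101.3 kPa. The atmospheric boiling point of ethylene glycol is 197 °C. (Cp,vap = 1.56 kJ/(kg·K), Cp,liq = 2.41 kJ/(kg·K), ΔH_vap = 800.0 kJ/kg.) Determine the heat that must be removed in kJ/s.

Q_c = 944 kJ/s

vapour 257→197 °C: -93.6 kJ/kg
condensation at 197 °C: -800 kJ/kg
liquid 197→66.6 °C: -314.26 kJ/kg
Δh = -93.6 + -800 + -314.26 = -1207.9 kJ/kg
Q = ṁ·Δh = 46.90 kg/min × -1207.9 kJ/kg = -56649 kJ/min
|Q| = 944.15 kW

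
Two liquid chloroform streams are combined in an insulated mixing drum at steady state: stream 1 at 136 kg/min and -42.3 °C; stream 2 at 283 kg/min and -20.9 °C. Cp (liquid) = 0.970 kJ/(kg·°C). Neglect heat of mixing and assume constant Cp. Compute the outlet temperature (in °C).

T_out = -27.8 °C

Energy balance with Q = 0: Σ ṁᵢCp,ᵢ(T_out − Tᵢ) = 0
T_out = Σ ṁᵢCp,ᵢTᵢ / Σ ṁᵢCp,ᵢ
      = -11317 / 406.43 = -27.846 °C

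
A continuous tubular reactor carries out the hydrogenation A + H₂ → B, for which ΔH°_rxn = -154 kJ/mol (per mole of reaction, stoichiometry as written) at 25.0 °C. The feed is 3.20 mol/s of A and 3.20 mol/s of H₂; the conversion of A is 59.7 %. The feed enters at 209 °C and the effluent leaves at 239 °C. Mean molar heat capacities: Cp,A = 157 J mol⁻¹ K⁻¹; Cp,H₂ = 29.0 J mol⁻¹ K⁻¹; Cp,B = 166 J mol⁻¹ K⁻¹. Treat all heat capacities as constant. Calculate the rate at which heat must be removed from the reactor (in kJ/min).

Q_out = 17100 kJ/min

Extent of reaction ξ = 0.597 × 3.20 = 1.9104 mol/s
Reaction term: ξ·ΔH°_rxn = 1.9104 × -154 = -294.2 kJ/s
Sensible, feed 209→25 °C: -109.52 kJ/s
Outlet flows (mol/s): A 1.2896, H₂ 1.2896, B 1.9104
Sensible, products 25→239 °C: 119.2 kJ/s
Q = ΔH = -284.52 kJ/s = -284.52 kW
Heat removed = 17071 kJ/min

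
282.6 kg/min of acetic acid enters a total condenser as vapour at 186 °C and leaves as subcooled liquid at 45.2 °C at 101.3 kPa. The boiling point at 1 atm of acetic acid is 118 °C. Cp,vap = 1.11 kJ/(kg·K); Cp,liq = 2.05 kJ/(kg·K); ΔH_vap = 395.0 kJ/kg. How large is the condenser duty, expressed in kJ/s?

vapour 186→118 °C: -75.48 kJ/kg
condensation at 118 °C: -395 kJ/kg
liquid 118→45.2 °C: -149.24 kJ/kg
Δh = -75.48 + -395 + -149.24 = -619.72 kJ/kg
Q = ṁ·Δh = 282.6 kg/min × -619.72 kJ/kg = -175130 kJ/min
|Q| = 2918.9 kW

Q_c = 2920 kJ/s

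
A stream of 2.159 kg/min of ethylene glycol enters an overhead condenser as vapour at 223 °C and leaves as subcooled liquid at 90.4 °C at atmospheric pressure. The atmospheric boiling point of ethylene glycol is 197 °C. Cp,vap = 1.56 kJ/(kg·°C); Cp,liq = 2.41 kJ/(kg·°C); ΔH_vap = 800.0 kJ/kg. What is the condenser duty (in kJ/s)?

vapour 223→197 °C: -40.56 kJ/kg
condensation at 197 °C: -800 kJ/kg
liquid 197→90.4 °C: -256.91 kJ/kg
Δh = -40.56 + -800 + -256.91 = -1097.5 kJ/kg
Q = ṁ·Δh = 2.159 kg/min × -1097.5 kJ/kg = -2369.4 kJ/min
|Q| = 39.49 kW

Q_c = 39.5 kJ/s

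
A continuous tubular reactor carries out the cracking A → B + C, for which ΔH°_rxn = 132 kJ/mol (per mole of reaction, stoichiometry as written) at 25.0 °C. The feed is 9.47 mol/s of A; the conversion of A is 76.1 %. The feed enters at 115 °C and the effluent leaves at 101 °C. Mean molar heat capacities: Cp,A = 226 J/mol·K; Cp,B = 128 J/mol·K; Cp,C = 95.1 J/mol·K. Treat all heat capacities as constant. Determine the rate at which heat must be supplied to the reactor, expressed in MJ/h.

Q_in = 3310 MJ/h

Extent of reaction ξ = 0.761 × 9.47 = 7.2067 mol/s
Reaction term: ξ·ΔH°_rxn = 7.2067 × 132 = 951.28 kJ/s
Sensible, feed 115→25 °C: -192.62 kJ/s
Outlet flows (mol/s): A 2.2633, B 7.2067, C 7.2067
Sensible, products 25→101 °C: 161.07 kJ/s
Q = ΔH = 919.73 kJ/s = 919.73 kW
Heat supplied = 3311 MJ/h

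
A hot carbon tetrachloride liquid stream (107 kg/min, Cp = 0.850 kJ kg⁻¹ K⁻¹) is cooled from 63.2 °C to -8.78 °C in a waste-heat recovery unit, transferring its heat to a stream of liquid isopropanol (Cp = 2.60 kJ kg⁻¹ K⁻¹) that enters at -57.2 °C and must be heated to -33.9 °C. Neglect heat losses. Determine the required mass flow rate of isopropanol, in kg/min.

ṁ_c = 108 kg/min

Heat released by hot stream: Q = 107 × 0.850 × (63.2 − -8.78) = 6546.6 kJ/min
Energy balance on cold side (adiabatic exchanger): Q = ṁ_c·Cp_c·(T_c,out − T_c,in)
ṁ_c = 6546.6 / [2.60 × (-33.9 − -57.2)] = 108.07 kg/min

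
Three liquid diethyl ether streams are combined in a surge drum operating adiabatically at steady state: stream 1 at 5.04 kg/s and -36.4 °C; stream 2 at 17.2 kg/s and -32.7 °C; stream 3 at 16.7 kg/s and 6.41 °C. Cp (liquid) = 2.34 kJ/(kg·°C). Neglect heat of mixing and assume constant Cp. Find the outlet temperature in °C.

T_out = -16.4 °C

Energy balance with Q = 0: Σ ṁᵢCp,ᵢ(T_out − Tᵢ) = 0
T_out = Σ ṁᵢCp,ᵢTᵢ / Σ ṁᵢCp,ᵢ
      = -1494.9 / 91.12 = -16.406 °C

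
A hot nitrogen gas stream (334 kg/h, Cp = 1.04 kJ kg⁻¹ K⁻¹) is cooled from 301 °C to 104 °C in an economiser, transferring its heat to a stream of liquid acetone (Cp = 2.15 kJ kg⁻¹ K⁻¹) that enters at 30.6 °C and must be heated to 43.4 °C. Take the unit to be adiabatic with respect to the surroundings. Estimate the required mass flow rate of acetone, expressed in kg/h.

Heat released by hot stream: Q = 334 × 1.04 × (301 − 104) = 68430 kJ/h
Energy balance on cold side (adiabatic exchanger): Q = ṁ_c·Cp_c·(T_c,out − T_c,in)
ṁ_c = 68430 / [2.15 × (43.4 − 30.6)] = 2486.6 kg/h

ṁ_c = 2490 kg/h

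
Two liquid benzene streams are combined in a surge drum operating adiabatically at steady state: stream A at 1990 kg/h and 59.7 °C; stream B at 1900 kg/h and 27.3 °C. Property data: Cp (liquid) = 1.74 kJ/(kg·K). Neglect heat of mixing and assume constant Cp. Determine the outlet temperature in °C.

Adiabatic, steady state ⇒ Σ ṁᵢCp,ᵢ(T_out − Tᵢ) = 0
T_out = Σ ṁᵢCp,ᵢTᵢ / Σ ṁᵢCp,ᵢ
      = 296970 / 6768.6 = 43.875 °C

T_out = 43.9 °C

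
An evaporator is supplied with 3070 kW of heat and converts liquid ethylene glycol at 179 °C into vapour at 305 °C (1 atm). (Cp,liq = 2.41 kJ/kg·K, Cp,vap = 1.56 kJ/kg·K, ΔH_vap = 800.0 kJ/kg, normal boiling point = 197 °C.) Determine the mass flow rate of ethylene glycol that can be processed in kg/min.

Δh = 2.41×(197−179) + 800.0 + 1.56×(305−197) = 1011.9 kJ/kg
Q = 3070 kW = 3070 kJ/s = 184200 kJ/min
ṁ = Q/Δh = 184200 / 1011.9 = 182.04 kg/min

ṁ = 182 kg/min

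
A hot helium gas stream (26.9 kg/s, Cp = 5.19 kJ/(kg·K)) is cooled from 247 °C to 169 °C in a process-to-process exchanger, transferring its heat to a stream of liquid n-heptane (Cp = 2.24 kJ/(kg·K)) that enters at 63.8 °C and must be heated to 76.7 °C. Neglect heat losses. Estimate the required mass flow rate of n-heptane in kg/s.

ṁ_c = 377 kg/s

Heat released by hot stream: Q = 26.9 × 5.19 × (247 − 169) = 10890 kJ/s
Energy balance on cold side (adiabatic exchanger): Q = ṁ_c·Cp_c·(T_c,out − T_c,in)
ṁ_c = 10890 / [2.24 × (76.7 − 63.8)] = 376.86 kg/s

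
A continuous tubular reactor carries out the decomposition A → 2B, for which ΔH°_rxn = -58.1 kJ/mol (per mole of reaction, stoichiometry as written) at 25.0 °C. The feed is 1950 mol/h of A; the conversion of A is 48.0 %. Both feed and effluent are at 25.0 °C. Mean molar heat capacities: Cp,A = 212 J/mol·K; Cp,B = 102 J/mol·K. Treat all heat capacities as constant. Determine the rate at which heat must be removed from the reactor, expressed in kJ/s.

Q_out = 15.1 kJ/s

Extent of reaction ξ = 0.480 × 1950 = 936 mol/h
Reaction term: ξ·ΔH°_rxn = 936 × -58.1 = -54382 kJ/h
Q = ΔH = -54382 kJ/h = -15.106 kW
Heat removed = 15.106 kJ/s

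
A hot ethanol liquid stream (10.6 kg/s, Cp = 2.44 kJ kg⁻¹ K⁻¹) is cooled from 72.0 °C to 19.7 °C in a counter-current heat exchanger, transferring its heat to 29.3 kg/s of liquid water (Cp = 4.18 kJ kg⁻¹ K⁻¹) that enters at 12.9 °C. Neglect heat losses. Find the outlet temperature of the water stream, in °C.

Heat released by hot stream: Q = 10.6 × 2.44 × (72.0 − 19.7) = 1352.7 kJ/s
Energy balance on cold side (adiabatic exchanger): Q = ṁ_c·Cp_c·(T_c,out − T_c,in)
T_c,out = 12.9 + 1352.7/(29.3 × 4.18) = 23.945 °C

T_c,out = 23.9 °C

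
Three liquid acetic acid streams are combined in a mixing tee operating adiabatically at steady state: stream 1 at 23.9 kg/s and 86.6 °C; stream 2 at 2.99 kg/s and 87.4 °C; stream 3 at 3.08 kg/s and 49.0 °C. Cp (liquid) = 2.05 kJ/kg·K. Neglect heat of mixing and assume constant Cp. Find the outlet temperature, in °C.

T_out = 82.8 °C

Adiabatic, steady state ⇒ Σ ṁᵢCp,ᵢ(T_out − Tᵢ) = 0
Σ ṁᵢCp,ᵢTᵢ = 23.9×2.05×86.6 + 2.99×2.05×87.4 + 3.08×2.05×49.0 = 5088.1
Σ ṁᵢCp,ᵢ = 23.9×2.05 + 2.99×2.05 + 3.08×2.05 = 61.438
T_out = 5088.1 / 61.438 = 82.816 °C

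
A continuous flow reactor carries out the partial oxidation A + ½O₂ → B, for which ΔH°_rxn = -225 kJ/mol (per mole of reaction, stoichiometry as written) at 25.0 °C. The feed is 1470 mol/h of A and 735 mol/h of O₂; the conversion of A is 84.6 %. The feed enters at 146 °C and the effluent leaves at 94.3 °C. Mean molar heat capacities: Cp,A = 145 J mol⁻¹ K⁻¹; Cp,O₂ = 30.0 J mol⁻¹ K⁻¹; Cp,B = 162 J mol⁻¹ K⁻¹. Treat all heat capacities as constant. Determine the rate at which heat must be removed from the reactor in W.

Extent of reaction ξ = 0.846 × 1470 = 1243.6 mol/h
Reaction term: ξ·ΔH°_rxn = 1243.6 × -225 = -279810 kJ/h
Sensible, feed 146→25 °C: -28459 kJ/h
Outlet flows (mol/h): A 226.38, O₂ 113.19, B 1243.6
Sensible, products 25→94.3 °C: 16472 kJ/h
Q = ΔH = -291800 kJ/h = -81.056 kW
Heat removed = 81056 W

Q_out = 81100 W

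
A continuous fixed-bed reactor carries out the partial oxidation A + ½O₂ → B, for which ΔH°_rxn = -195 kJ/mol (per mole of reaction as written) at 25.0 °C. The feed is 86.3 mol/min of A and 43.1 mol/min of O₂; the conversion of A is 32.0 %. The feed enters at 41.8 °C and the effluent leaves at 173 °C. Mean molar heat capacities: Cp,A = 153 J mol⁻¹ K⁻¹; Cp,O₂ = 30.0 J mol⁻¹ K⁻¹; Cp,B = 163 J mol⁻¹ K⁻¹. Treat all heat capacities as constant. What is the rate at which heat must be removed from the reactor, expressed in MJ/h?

Q_out = 210 MJ/h

Extent of reaction ξ = 0.320 × 86.3 = 27.616 mol/min
Reaction term: ξ·ΔH°_rxn = 27.616 × -195 = -5385.1 kJ/min
Sensible, feed 41.8→25 °C: -243.55 kJ/min
Outlet flows (mol/min): A 58.684, O₂ 29.292, B 27.616
Sensible, products 25→173 °C: 2125.1 kJ/min
Q = ΔH = -3503.6 kJ/min = -58.393 kW
Heat removed = 210.21 MJ/h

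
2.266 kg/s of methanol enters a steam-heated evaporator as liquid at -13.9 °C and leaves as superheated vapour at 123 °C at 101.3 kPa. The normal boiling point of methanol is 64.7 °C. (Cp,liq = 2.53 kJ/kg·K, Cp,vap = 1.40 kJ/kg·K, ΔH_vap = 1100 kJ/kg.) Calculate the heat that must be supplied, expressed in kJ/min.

liquid -13.9→64.7 °C: 198.86 kJ/kg
vaporisation at 64.7 °C: 1100 kJ/kg
vapour 64.7→123 °C: 81.62 kJ/kg
Δh = 198.86 + 1100 + 81.62 = 1380.5 kJ/kg
Q = ṁ·Δh = 2.266 kg/s × 1380.5 kJ/kg = 3128.2 kJ/s
|Q| = 3128.2 kW = 187690 kJ/min

Q = 188000 kJ/min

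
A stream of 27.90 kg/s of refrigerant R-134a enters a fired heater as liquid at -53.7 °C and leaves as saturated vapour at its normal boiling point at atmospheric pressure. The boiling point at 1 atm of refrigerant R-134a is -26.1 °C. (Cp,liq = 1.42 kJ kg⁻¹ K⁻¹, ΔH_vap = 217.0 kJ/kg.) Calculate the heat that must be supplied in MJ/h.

Q = 25700 MJ/h

liquid -53.7→-26.1 °C: 39.192 kJ/kg
vaporisation at -26.1 °C: 217 kJ/kg
Δh = 39.192 + 217 = 256.19 kJ/kg
Q = ṁ·Δh = 27.90 kg/s × 256.19 kJ/kg = 7147.8 kJ/s
|Q| = 7147.8 kW = 25732 MJ/h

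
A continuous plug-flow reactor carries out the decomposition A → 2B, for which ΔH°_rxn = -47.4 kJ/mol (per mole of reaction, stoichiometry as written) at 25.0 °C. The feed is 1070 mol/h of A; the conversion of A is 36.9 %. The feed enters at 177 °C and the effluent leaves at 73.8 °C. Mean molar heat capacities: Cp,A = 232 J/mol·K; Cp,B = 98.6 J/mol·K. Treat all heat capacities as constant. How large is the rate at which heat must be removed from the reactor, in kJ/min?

Q_out = 750 kJ/min

Extent of reaction ξ = 0.369 × 1070 = 394.83 mol/h
Reaction term: ξ·ΔH°_rxn = 394.83 × -47.4 = -18715 kJ/h
Sensible, feed 177→25 °C: -37732 kJ/h
Outlet flows (mol/h): A 675.17, B 789.66
Sensible, products 25→73.8 °C: 11444 kJ/h
Q = ΔH = -45004 kJ/h = -12.501 kW
Heat removed = 750.06 kJ/min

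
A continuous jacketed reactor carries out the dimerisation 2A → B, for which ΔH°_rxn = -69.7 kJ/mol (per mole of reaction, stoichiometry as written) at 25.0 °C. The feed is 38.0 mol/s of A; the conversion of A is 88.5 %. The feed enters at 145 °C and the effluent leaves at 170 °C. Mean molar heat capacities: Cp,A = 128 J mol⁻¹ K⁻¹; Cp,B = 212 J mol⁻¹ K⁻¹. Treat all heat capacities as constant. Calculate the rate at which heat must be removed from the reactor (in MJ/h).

Extent of reaction ξ = 0.885 × 38.0 / 2 = 16.815 mol/s
Reaction term: ξ·ΔH°_rxn = 16.815 × -69.7 = -1172 kJ/s
Sensible, feed 145→25 °C: -583.68 kJ/s
Outlet flows (mol/s): A 4.37, B 16.815
Sensible, products 25→170 °C: 598 kJ/s
Q = ΔH = -1157.7 kJ/s = -1157.7 kW
Heat removed = 4167.7 MJ/h

Q_out = 4170 MJ/h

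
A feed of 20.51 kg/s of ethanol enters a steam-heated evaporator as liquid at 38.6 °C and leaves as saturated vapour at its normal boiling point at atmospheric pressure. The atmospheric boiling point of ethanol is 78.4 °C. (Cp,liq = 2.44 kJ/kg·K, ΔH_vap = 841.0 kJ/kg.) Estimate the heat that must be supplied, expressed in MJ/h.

Q = 69300 MJ/h

liquid 38.6→78.4 °C: 97.112 kJ/kg
vaporisation at 78.4 °C: 841 kJ/kg
Δh = 97.112 + 841 = 938.11 kJ/kg
Q = ṁ·Δh = 20.51 kg/s × 938.11 kJ/kg = 19241 kJ/s
|Q| = 19241 kW = 69266 MJ/h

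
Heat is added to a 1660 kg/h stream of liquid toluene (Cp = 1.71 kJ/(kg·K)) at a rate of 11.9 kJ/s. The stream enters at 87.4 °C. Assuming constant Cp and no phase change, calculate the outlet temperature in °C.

Q = 11.9 kJ/s = 42840 kJ/h
ΔT = Q/(ṁ·Cp) = 42840/(1660×1.71) = 15.092 K
T_out = 87.4 + 15.092 = 102.49 °C

T_out = 102 °C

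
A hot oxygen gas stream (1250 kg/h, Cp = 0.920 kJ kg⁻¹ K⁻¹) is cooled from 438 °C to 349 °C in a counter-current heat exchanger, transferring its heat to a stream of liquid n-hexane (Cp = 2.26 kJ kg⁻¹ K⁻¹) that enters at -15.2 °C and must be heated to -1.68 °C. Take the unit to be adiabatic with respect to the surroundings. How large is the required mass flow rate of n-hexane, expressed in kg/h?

ṁ_c = 3350 kg/h

Heat released by hot stream: Q = 1250 × 0.920 × (438 − 349) = 102350 kJ/h
Energy balance on cold side (adiabatic exchanger): Q = ṁ_c·Cp_c·(T_c,out − T_c,in)
ṁ_c = 102350 / [2.26 × (-1.68 − -15.2)] = 3349.7 kg/h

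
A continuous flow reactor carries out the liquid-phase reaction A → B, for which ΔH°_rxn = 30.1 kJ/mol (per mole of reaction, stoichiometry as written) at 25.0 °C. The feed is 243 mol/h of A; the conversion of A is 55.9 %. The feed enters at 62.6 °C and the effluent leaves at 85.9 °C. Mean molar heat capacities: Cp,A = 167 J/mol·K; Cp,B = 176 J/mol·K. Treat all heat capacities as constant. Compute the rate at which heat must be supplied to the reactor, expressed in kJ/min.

Extent of reaction ξ = 0.559 × 243 = 135.84 mol/h
Reaction term: ξ·ΔH°_rxn = 135.84 × 30.1 = 4088.7 kJ/h
Sensible, feed 62.6→25 °C: -1525.8 kJ/h
Outlet flows (mol/h): A 107.16, B 135.84
Sensible, products 25→85.9 °C: 2545.8 kJ/h
Q = ΔH = 5108.7 kJ/h = 1.4191 kW
Heat supplied = 85.145 kJ/min

Q_in = 85.1 kJ/min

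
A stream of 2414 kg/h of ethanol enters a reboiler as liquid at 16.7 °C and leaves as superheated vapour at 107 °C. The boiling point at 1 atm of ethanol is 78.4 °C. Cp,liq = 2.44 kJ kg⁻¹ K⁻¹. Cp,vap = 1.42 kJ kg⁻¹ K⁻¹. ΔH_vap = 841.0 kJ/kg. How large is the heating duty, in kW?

Q = 692 kW

liquid 16.7→78.4 °C: 150.55 kJ/kg
vaporisation at 78.4 °C: 841 kJ/kg
vapour 78.4→107 °C: 40.612 kJ/kg
Δh = 150.55 + 841 + 40.612 = 1032.2 kJ/kg
Q = ṁ·Δh = 2414 kg/h × 1032.2 kJ/kg = 2.4916e+06 kJ/h
|Q| = 692.12 kW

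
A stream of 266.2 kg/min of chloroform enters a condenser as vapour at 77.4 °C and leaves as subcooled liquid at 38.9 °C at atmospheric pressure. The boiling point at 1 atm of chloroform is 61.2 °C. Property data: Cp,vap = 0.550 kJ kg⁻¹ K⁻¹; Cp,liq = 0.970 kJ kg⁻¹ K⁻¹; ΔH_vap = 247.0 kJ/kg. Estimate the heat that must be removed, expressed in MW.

vapour 77.4→61.2 °C: -8.91 kJ/kg
condensation at 61.2 °C: -247 kJ/kg
liquid 61.2→38.9 °C: -21.631 kJ/kg
Δh = -8.91 + -247 + -21.631 = -277.54 kJ/kg
Q = ṁ·Δh = 266.2 kg/min × -277.54 kJ/kg = -73881 kJ/min
|Q| = 1231.4 kW = 1.2314 MW

Q_c = 1.23 MW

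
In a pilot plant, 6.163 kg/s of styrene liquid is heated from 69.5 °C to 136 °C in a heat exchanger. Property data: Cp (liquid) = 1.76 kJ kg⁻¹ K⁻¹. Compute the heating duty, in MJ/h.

Q = ṁ·Cp·ΔT = 6.163 × 1.76 × (136 − 69.5) = 721.32 kJ/s
Heating duty = 2596.7 MJ/h

Q = 2600 MJ/h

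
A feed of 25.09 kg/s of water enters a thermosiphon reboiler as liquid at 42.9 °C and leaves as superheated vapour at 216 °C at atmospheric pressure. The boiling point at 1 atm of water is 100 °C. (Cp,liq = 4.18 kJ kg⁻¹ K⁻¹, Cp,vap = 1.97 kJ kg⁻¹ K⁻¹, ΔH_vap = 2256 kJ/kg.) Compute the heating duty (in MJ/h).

Q = 246000 MJ/h

liquid 42.9→100 °C: 238.68 kJ/kg
vaporisation at 100 °C: 2256 kJ/kg
vapour 100→216 °C: 228.52 kJ/kg
Δh = 238.68 + 2256 + 228.52 = 2723.2 kJ/kg
Q = ṁ·Δh = 25.09 kg/s × 2723.2 kJ/kg = 68325 kJ/s
|Q| = 68325 kW = 245970 MJ/h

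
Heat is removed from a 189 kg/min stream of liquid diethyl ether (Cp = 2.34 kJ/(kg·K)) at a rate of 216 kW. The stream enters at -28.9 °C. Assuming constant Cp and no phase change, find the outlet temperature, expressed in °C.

Q = 216 kW = 12960 kJ/min
ΔT = Q/(ṁ·Cp) = 12960/(189×2.34) = 29.304 K
T_out = -28.9 − 29.304 = -58.204 °C

T_out = -58.2 °C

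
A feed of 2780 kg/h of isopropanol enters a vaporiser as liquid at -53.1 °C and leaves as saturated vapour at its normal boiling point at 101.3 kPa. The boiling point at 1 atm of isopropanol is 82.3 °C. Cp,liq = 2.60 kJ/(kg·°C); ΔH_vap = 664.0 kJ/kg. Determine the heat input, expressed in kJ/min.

Q = 47100 kJ/min

liquid -53.1→82.3 °C: 352.04 kJ/kg
vaporisation at 82.3 °C: 664 kJ/kg
Δh = 352.04 + 664 = 1016 kJ/kg
Q = ṁ·Δh = 2780 kg/h × 1016 kJ/kg = 2.8246e+06 kJ/h
|Q| = 784.61 kW = 47077 kJ/min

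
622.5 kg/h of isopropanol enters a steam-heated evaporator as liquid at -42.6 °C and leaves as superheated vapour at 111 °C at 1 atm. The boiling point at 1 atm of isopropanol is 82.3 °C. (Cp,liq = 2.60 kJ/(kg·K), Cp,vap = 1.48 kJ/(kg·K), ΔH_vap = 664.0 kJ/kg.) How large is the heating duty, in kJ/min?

Q = 10700 kJ/min

liquid -42.6→82.3 °C: 324.74 kJ/kg
vaporisation at 82.3 °C: 664 kJ/kg
vapour 82.3→111 °C: 42.476 kJ/kg
Δh = 324.74 + 664 + 42.476 = 1031.2 kJ/kg
Q = ṁ·Δh = 622.5 kg/h × 1031.2 kJ/kg = 641930 kJ/h
|Q| = 178.31 kW = 10699 kJ/min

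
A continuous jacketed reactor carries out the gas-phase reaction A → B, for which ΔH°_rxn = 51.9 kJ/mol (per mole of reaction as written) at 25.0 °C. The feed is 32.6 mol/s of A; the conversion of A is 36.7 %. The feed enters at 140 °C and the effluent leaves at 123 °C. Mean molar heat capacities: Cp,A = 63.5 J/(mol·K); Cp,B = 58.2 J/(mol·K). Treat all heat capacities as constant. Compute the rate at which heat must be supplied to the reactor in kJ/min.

Q_in = 34800 kJ/min

Extent of reaction ξ = 0.367 × 32.6 = 11.964 mol/s
Reaction term: ξ·ΔH°_rxn = 11.964 × 51.9 = 620.94 kJ/s
Sensible, feed 140→25 °C: -238.06 kJ/s
Outlet flows (mol/s): A 20.636, B 11.964
Sensible, products 25→123 °C: 196.66 kJ/s
Q = ΔH = 579.54 kJ/s = 579.54 kW
Heat supplied = 34772 kJ/min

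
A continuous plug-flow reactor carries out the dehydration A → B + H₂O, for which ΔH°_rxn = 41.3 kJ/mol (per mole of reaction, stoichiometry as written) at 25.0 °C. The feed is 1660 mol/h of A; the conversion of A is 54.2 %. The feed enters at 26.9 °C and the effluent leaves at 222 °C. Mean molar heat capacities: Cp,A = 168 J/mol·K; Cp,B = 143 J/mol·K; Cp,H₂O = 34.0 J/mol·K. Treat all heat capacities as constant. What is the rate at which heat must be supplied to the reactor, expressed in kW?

Extent of reaction ξ = 0.542 × 1660 = 899.72 mol/h
Reaction term: ξ·ΔH°_rxn = 899.72 × 41.3 = 37158 kJ/h
Sensible, feed 26.9→25 °C: -529.87 kJ/h
Outlet flows (mol/h): A 760.28, B 899.72, H₂O 899.72
Sensible, products 25→222 °C: 56535 kJ/h
Q = ΔH = 93163 kJ/h = 25.879 kW
Heat supplied = 25.879 kW

Q_in = 25.9 kW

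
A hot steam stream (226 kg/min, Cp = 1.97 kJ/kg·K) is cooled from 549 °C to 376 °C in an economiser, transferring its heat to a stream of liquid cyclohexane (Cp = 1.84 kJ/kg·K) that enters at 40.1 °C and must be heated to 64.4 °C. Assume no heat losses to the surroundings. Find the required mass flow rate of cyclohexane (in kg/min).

Heat released by hot stream: Q = 226 × 1.97 × (549 − 376) = 77023 kJ/min
Energy balance on cold side (adiabatic exchanger): Q = ṁ_c·Cp_c·(T_c,out − T_c,in)
ṁ_c = 77023 / [1.84 × (64.4 − 40.1)] = 1722.6 kg/min

ṁ_c = 1720 kg/min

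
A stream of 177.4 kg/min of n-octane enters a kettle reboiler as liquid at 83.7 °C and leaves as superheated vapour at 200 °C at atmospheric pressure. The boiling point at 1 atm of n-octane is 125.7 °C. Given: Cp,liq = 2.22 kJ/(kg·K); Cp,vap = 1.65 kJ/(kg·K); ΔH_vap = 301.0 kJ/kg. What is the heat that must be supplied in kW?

liquid 83.7→125.7 °C: 93.24 kJ/kg
vaporisation at 125.7 °C: 301 kJ/kg
vapour 125.7→200 °C: 122.59 kJ/kg
Δh = 93.24 + 301 + 122.59 = 516.84 kJ/kg
Q = ṁ·Δh = 177.4 kg/min × 516.84 kJ/kg = 91687 kJ/min
|Q| = 1528.1 kW

Q = 1530 kW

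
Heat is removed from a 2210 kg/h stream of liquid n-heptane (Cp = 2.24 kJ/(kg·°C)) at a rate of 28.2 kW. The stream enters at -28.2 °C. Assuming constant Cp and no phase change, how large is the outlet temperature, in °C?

Q = 28.2 kW = 101520 kJ/h
ΔT = Q/(ṁ·Cp) = 101520/(2210×2.24) = 20.507 K
T_out = -28.2 − 20.507 = -48.707 °C

T_out = -48.7 °C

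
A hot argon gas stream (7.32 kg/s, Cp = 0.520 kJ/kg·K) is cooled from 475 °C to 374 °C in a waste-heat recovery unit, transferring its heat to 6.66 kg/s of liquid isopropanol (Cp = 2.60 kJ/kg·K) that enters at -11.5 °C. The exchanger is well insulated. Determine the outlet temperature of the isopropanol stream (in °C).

Heat released by hot stream: Q = 7.32 × 0.520 × (475 − 374) = 384.45 kJ/s
Energy balance on cold side (adiabatic exchanger): Q = ṁ_c·Cp_c·(T_c,out − T_c,in)
T_c,out = -11.5 + 384.45/(6.66 × 2.60) = 10.702 °C

T_c,out = 10.7 °C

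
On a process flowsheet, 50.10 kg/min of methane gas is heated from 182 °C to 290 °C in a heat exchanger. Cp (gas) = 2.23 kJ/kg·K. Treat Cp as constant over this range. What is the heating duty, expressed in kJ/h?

Q = 724000 kJ/h

Q = ṁ·Cp·ΔT = 50.10 × 2.23 × (290 − 182) = 12066 kJ/min
Converting: 12066 / 60 s = 201.1 kW
Heating duty = 723970 kJ/h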